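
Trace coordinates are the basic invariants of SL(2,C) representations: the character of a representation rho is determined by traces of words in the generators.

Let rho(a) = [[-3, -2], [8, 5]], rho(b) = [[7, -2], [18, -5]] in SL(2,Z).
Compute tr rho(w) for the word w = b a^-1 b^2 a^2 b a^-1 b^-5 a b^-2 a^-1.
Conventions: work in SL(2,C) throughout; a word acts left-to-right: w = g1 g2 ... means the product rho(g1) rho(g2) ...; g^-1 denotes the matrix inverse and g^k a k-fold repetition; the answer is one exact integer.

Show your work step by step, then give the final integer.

411064120002

rho(b) = [[7, -2], [18, -5]]
... * rho(a^-1) = [[5, 2], [-8, -3]]  ->  [[51, 20], [130, 51]]
... * rho(b) = [[7, -2], [18, -5]]  ->  [[717, -202], [1828, -515]]
... * rho(b) = [[7, -2], [18, -5]]  ->  [[1383, -424], [3526, -1081]]
... * rho(a) = [[-3, -2], [8, 5]]  ->  [[-7541, -4886], [-19226, -12457]]
... * rho(a) = [[-3, -2], [8, 5]]  ->  [[-16465, -9348], [-41978, -23833]]
... * rho(b) = [[7, -2], [18, -5]]  ->  [[-283519, 79670], [-722840, 203121]]
... * rho(a^-1) = [[5, 2], [-8, -3]]  ->  [[-2054955, -806048], [-5239168, -2055043]]
... * rho(b^-1) = [[-5, 2], [-18, 7]]  ->  [[24783639, -9752246], [63186614, -24863637]]
... * rho(b^-1) = [[-5, 2], [-18, 7]]  ->  [[51622233, -18698444], [131612396, -47672231]]
... * rho(b^-1) = [[-5, 2], [-18, 7]]  ->  [[78460827, -27644642], [200038178, -70480825]]
... * rho(b^-1) = [[-5, 2], [-18, 7]]  ->  [[105299421, -36590840], [268463960, -93289419]]
... * rho(b^-1) = [[-5, 2], [-18, 7]]  ->  [[132138015, -45537038], [336889742, -116098013]]
... * rho(a) = [[-3, -2], [8, 5]]  ->  [[-760710349, -491961220], [-1939453330, -1254269549]]
... * rho(b^-1) = [[-5, 2], [-18, 7]]  ->  [[12658853705, -4965149238], [32274118532, -12658793503]]
... * rho(b^-1) = [[-5, 2], [-18, 7]]  ->  [[26078417759, -9438337256], [66487690394, -24063317457]]
... * rho(a^-1) = [[5, 2], [-8, -3]]  ->  [[205898786843, 80471847286], [524944991626, 205165333159]]
tr = 205898786843 + 205165333159 = 411064120002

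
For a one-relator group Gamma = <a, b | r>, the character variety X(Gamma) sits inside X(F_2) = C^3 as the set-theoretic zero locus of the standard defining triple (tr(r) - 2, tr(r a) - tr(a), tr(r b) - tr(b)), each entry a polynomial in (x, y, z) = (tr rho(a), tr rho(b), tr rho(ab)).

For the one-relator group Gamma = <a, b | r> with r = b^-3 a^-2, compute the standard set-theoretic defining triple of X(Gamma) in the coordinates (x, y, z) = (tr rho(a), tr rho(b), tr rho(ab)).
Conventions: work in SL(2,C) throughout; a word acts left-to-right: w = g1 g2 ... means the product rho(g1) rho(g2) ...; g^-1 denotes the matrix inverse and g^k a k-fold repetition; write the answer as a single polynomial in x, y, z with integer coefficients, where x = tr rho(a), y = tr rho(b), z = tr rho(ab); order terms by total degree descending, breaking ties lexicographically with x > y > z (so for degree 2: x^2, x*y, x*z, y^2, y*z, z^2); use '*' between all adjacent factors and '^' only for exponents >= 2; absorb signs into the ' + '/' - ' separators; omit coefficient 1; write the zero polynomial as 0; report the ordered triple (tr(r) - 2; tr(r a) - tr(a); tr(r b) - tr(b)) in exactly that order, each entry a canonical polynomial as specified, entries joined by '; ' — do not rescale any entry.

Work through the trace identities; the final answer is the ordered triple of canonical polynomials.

x*y^2*z - x^2*y - y^3 - x*z + 3*y - 2; y^2*z - x*y - x - z; x*y*z - x^2 - y^2 - y + 2

trace(b^-1) = trace(b) = y
trace(b^-2) = trace(b^-1) * trace(b) - trace(1)   [inverse elimination on b] = y^2 - 2
use: trace(b^-1 a) = trace(a) * trace(b) - trace(a b)   [inverse elimination on b] = x*y - z
trace(b^-2 a) = trace(b^-1 a) * trace(b) - trace(b^-1 a b)   [inverse elimination on b] = x*y^2 - y*z - x
trace(a^-1 b^-2) = trace(b^-2) * trace(a) - trace(b^-2 a)   [inverse elimination on a] = y*z - x
trace(b^-3 a^-1) = trace(a^-1 b^-2) * trace(b) - trace(a^-1 b^-1)   [inverse elimination on b] = y^2*z - x*y - z
trace(b^-3) = trace(b^-2) * trace(b) - trace(b^-1)   [inverse elimination on b] = y^3 - 3*y
trace(b^-3 a^-2) = trace(b^-3 a^-1) * trace(a) - trace(b^-3)   [inverse elimination on a] = x*y^2*z - x^2*y - y^3 - x*z + 3*y
use: trace(b^-2 a^-2) = trace(b^-2 a^-1) * trace(a) - trace(b^-2) = x*y*z - x^2 - y^2 + 2
assemble the triple (trace(r) - 2; trace(r a) - x; trace(r b) - y)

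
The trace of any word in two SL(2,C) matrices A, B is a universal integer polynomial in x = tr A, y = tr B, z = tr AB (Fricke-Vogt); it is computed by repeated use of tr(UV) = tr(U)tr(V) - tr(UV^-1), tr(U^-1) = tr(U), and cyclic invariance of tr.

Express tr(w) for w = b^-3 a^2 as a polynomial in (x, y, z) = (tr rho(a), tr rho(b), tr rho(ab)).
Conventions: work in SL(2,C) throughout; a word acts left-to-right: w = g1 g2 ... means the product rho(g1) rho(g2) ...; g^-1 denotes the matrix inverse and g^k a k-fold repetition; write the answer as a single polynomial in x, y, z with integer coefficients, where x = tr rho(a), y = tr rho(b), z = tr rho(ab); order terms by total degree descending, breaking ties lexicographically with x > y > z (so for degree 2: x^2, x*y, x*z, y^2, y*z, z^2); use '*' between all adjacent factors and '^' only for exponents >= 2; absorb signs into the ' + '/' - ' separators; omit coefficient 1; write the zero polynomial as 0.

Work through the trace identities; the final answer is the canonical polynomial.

use: trace(a^2) = trace(a) trace(a) - trace(1) = x^2 - 2
use: trace(a^2 b) = trace(a) trace(b a) - trace(b) = x*z - y
trace(b^-1 a^2) = trace(a^2) trace(b) - trace(a^2 b) = x^2*y - x*z - y
trace(b^-1 a^2 b^-1) = trace(b^-1 a^2) trace(b) - trace(b^-1 a^2 b) = x^2*y^2 - x*y*z - x^2 - y^2 + 2
trace(b^-3 a^2) = trace(b^-1 a^2 b^-1) trace(b) - trace(b^-1 a^2) = x^2*y^3 - x*y^2*z - 2*x^2*y - y^3 + x*z + 3*y

x^2*y^3 - x*y^2*z - 2*x^2*y - y^3 + x*z + 3*y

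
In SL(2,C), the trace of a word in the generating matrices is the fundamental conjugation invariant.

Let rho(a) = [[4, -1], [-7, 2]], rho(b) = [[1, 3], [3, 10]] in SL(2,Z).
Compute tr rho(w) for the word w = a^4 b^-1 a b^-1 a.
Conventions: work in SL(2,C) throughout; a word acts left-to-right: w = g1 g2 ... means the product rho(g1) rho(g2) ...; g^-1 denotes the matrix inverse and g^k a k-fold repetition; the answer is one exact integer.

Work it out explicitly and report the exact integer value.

rho(a) = [[4, -1], [-7, 2]]
... * rho(a) = [[4, -1], [-7, 2]]  ->  [[23, -6], [-42, 11]]
... * rho(a) = [[4, -1], [-7, 2]]  ->  [[134, -35], [-245, 64]]
... * rho(a) = [[4, -1], [-7, 2]]  ->  [[781, -204], [-1428, 373]]
... * rho(b^-1) = [[10, -3], [-3, 1]]  ->  [[8422, -2547], [-15399, 4657]]
... * rho(a) = [[4, -1], [-7, 2]]  ->  [[51517, -13516], [-94195, 24713]]
... * rho(b^-1) = [[10, -3], [-3, 1]]  ->  [[555718, -168067], [-1016089, 307298]]
... * rho(a) = [[4, -1], [-7, 2]]  ->  [[3399341, -891852], [-6215442, 1630685]]
tr = 3399341 + 1630685 = 5030026

5030026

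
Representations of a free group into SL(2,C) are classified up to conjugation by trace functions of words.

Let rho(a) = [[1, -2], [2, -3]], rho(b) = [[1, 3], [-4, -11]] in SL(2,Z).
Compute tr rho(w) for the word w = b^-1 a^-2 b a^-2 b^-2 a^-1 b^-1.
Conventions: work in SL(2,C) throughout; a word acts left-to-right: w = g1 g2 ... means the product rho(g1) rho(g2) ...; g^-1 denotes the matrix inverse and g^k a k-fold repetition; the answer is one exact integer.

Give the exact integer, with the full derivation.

rho(b^-1) = [[-11, -3], [4, 1]]
... * rho(a^-1) = [[-3, 2], [-2, 1]]  ->  [[39, -25], [-14, 9]]
... * rho(a^-1) = [[-3, 2], [-2, 1]]  ->  [[-67, 53], [24, -19]]
... * rho(b) = [[1, 3], [-4, -11]]  ->  [[-279, -784], [100, 281]]
... * rho(a^-1) = [[-3, 2], [-2, 1]]  ->  [[2405, -1342], [-862, 481]]
... * rho(a^-1) = [[-3, 2], [-2, 1]]  ->  [[-4531, 3468], [1624, -1243]]
... * rho(b^-1) = [[-11, -3], [4, 1]]  ->  [[63713, 17061], [-22836, -6115]]
... * rho(b^-1) = [[-11, -3], [4, 1]]  ->  [[-632599, -174078], [226736, 62393]]
... * rho(a^-1) = [[-3, 2], [-2, 1]]  ->  [[2245953, -1439276], [-804994, 515865]]
... * rho(b^-1) = [[-11, -3], [4, 1]]  ->  [[-30462587, -8177135], [10918394, 2930847]]
tr = -30462587 + 2930847 = -27531740

-27531740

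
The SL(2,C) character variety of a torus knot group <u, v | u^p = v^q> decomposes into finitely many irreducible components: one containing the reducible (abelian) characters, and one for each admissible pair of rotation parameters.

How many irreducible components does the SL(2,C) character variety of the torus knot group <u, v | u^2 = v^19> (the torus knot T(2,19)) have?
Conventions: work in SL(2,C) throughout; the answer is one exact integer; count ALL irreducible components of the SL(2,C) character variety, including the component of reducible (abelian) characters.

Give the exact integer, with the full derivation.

In the torus knot group T(2,19), u^2 = v^19 is central, so an irreducible representation sends it to +I or -I (Schur).
On an irreducible component, tr(u) is locked at 2*cos(pi*alpha/2) for some alpha in 1..1, and tr(v) at 2*cos(pi*beta/19) for some beta in 1..18.
Consistency of u^2 = (-1)^alpha I with v^19 = (-1)^beta I forces alpha = beta (mod 2).
count pairs: odd alpha (1 choices) x odd beta (9), plus even alpha (0) x even beta (9): 1*9 + 0*9 = 9.
Total: 9 irreducible-character components + 1 reducible (abelian) component = 10.

10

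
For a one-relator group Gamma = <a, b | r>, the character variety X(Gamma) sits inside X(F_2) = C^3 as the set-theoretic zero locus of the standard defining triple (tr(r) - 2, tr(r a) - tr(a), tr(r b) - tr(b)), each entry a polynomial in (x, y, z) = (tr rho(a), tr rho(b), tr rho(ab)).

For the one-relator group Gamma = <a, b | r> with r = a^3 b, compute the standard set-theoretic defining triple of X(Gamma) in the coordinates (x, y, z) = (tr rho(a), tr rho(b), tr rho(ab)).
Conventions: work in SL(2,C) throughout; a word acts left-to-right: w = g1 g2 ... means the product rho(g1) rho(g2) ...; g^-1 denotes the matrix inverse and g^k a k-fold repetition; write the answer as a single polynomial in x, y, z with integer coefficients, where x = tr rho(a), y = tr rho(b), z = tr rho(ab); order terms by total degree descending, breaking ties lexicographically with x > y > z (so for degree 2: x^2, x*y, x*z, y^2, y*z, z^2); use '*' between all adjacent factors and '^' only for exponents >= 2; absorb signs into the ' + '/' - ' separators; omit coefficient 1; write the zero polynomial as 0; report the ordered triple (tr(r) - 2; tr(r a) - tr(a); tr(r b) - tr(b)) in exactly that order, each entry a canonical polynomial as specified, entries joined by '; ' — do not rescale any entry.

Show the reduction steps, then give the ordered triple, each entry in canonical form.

use: tr(a b a) = tr(a)*tr(b a) - tr(b) = x*z - y
tr(a^3 b) = tr(a)*tr(a b a) - tr(a b) = x^2*z - x*y - z
tr(a^3 b a) = tr(a)*tr(b a^3) - tr(b a^2)   [square of a] = x^3*z - x^2*y - 2*x*z + y
use: tr(b^2 a) = tr(b)*tr(a b) - tr(a) = y*z - x
use: tr(b^2) = tr(b)*tr(b) - tr(1) = y^2 - 2
use: tr(a b^2 a) = tr(a)*tr(b^2 a) - tr(b^2) = x*y*z - x^2 - y^2 + 2
use: tr(a^3 b^2) = tr(a)*tr(a b^2 a) - tr(a b^2) = x^2*y*z - x^3 - x*y^2 - y*z + 3*x
assemble the triple (tr(r) - 2; tr(r a) - x; tr(r b) - y)

x^2*z - x*y - z - 2; x^3*z - x^2*y - 2*x*z - x + y; x^2*y*z - x^3 - x*y^2 - y*z + 3*x - y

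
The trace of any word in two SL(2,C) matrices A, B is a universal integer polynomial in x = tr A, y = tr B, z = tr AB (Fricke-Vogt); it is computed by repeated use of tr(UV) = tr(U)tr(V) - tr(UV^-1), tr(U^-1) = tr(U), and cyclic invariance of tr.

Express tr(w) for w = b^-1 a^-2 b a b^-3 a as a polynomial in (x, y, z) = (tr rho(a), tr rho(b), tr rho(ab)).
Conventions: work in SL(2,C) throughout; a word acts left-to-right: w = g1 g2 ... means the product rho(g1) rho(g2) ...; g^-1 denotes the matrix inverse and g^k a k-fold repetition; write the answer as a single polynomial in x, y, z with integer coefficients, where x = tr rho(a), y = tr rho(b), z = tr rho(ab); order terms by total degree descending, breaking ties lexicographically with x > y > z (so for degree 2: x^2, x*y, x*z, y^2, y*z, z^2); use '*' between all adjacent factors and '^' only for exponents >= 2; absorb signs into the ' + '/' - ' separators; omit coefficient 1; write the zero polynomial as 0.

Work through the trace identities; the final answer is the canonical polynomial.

tr(b a b) = tr(b)*tr(a b) - tr(a) = y*z - x
tr(b a b a) = tr(a b)*tr(a b) - tr(1)   [split at repeated a] = z^2 - 2
tr(a^-1 b a b) = tr(b a b)*tr(a) - tr(b a b a) = x*y*z - x^2 - z^2 + 2
so tr(a^-1 b a b^-1) = tr(a^-1 b a)*tr(b) - tr(a^-1 b a b) = -x*y*z + x^2 + y^2 + z^2 - 2
tr(a^-1 b a b^-2) = tr(a^-1 b a b^-1)*tr(b) - tr(a^-1 b a) = -x*y^2*z + x^2*y + y^3 + y*z^2 - 3*y
tr(a^-1 b a b^-3) = tr(a^-1 b a b^-2)*tr(b) - tr(a^-1 b a b^-1) = -x*y^3*z + x^2*y^2 + y^4 + y^2*z^2 + x*y*z - x^2 - 4*y^2 - z^2 + 2
tr(a^2 b) = tr(a)*tr(b a) - tr(b) = x*z - y
reduce: tr(a^2) = tr(a)*tr(a) - tr(1) = x^2 - 2
tr(a b^2 a) = tr(b)*tr(a^2 b) - tr(a^2) = x*y*z - x^2 - y^2 + 2
tr(a b^2 a b) = tr(b)*tr(a b a b) - tr(a b a) = y*z^2 - x*z - y
so tr(a b^2 a b^-1) = tr(a b^2 a)*tr(b) - tr(a b^2 a b) = x*y^2*z - x^2*y - y^3 - y*z^2 + x*z + 3*y
tr(b a b^-2 a b) = tr(a b^2 a b^-1)*tr(b) - tr(a b^2 a) = x*y^3*z - x^2*y^2 - y^4 - y^2*z^2 + x^2 + 4*y^2 - 2
reduce: tr(a b a b a) = tr(a)*tr(b a b a) - tr(b a b) = x*z^2 - y*z - x
tr(a b a b a b) = tr(a b a b)*tr(a b) - tr(b a)   [split at repeated a] = z^3 - 3*z
reduce: tr(a b a b a b^-1) = tr(a b a b a)*tr(b) - tr(a b a b a b) = x*y*z^2 - y^2*z - z^3 - x*y + 3*z
so tr(b a b^-2 a b a) = tr(a b a b a b^-1)*tr(b) - tr(a b a b a) = x*y^2*z^2 - y^3*z - y*z^3 - x*y^2 - x*z^2 + 4*y*z + x
tr(a b a^-1 b a b^-2) = tr(b a b^-2 a b)*tr(a) - tr(b a b^-2 a b a) = x^2*y^3*z - x^3*y^2 - x*y^4 - 2*x*y^2*z^2 + y^3*z + y*z^3 + x^3 + 5*x*y^2 + x*z^2 - 4*y*z - 3*x
tr(a b a^-1 b a) = tr(b a^2 b)*tr(a) - tr(b a^2 b a) = x^2*y*z - x^3 - x*y^2 - x*z^2 + y*z + 3*x
tr(a b a^-1 b a b) = tr(b a b a b)*tr(a) - tr(b a b a b a) = x*y*z^2 - x^2*z - z^3 - x*y + 3*z
reduce: tr(a b a^-1 b a b^-1) = tr(a b a^-1 b a)*tr(b) - tr(a b a^-1 b a b) = x^2*y^2*z - x^3*y - x*y^3 - 2*x*y*z^2 + x^2*z + y^2*z + z^3 + 4*x*y - 3*z
tr(b a b^-3 a b a^-1) = tr(a b a^-1 b a b^-2)*tr(b) - tr(a b a^-1 b a b^-1) = x^2*y^4*z - x^3*y^3 - x*y^5 - 2*x*y^3*z^2 - x^2*y^2*z + y^4*z + y^2*z^3 + 2*x^3*y + 6*x*y^3 + 3*x*y*z^2 - x^2*z - 5*y^2*z - z^3 - 7*x*y + 3*z
reduce: tr(b a b^-3 a b) = tr(b^-2 a b^2 a)*tr(b) - tr(b^-2 a b^2 a b) = x*y^4*z - x^2*y^3 - y^5 - y^3*z^2 - x*y^2*z + 2*x^2*y + 5*y^3 + y*z^2 - x*z - 5*y
tr(a^-2 b a b^-3 a b) = tr(b a b^-3 a b a^-1)*tr(a) - tr(b a b^-3 a b) = x^3*y^4*z - x^4*y^3 - x^2*y^5 - 2*x^2*y^3*z^2 - x^3*y^2*z + x*y^2*z^3 + 2*x^4*y + 7*x^2*y^3 + 3*x^2*y*z^2 + y^5 + y^3*z^2 - x^3*z - 4*x*y^2*z - x*z^3 - 9*x^2*y - 5*y^3 - y*z^2 + 4*x*z + 5*y
tr(b^-1 a^-2 b a b^-3 a) = tr(a^-2 b a b^-3 a)*tr(b) - tr(a^-2 b a b^-3 a b) = -x^3*y^4*z + x^4*y^3 + x^2*y^5 + 2*x^2*y^3*z^2 + x^3*y^2*z - x*y^4*z - x*y^2*z^3 - 2*x^4*y - 6*x^2*y^3 - 3*x^2*y*z^2 + x^3*z + 5*x*y^2*z + x*z^3 + 8*x^2*y + y^3 - 4*x*z - 3*y

-x^3*y^4*z + x^4*y^3 + x^2*y^5 + 2*x^2*y^3*z^2 + x^3*y^2*z - x*y^4*z - x*y^2*z^3 - 2*x^4*y - 6*x^2*y^3 - 3*x^2*y*z^2 + x^3*z + 5*x*y^2*z + x*z^3 + 8*x^2*y + y^3 - 4*x*z - 3*y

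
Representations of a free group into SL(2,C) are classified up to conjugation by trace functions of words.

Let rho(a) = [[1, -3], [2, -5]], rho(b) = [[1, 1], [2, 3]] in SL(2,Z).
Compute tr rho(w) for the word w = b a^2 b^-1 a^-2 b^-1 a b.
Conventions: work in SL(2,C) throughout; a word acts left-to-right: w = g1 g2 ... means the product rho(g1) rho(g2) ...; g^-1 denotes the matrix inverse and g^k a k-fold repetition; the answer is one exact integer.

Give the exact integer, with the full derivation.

65788

rho(b) = [[1, 1], [2, 3]]
... * rho(a) = [[1, -3], [2, -5]]  ->  [[3, -8], [8, -21]]
... * rho(a) = [[1, -3], [2, -5]]  ->  [[-13, 31], [-34, 81]]
... * rho(b^-1) = [[3, -1], [-2, 1]]  ->  [[-101, 44], [-264, 115]]
... * rho(a^-1) = [[-5, 3], [-2, 1]]  ->  [[417, -259], [1090, -677]]
... * rho(a^-1) = [[-5, 3], [-2, 1]]  ->  [[-1567, 992], [-4096, 2593]]
... * rho(b^-1) = [[3, -1], [-2, 1]]  ->  [[-6685, 2559], [-17474, 6689]]
... * rho(a) = [[1, -3], [2, -5]]  ->  [[-1567, 7260], [-4096, 18977]]
... * rho(b) = [[1, 1], [2, 3]]  ->  [[12953, 20213], [33858, 52835]]
tr = 12953 + 52835 = 65788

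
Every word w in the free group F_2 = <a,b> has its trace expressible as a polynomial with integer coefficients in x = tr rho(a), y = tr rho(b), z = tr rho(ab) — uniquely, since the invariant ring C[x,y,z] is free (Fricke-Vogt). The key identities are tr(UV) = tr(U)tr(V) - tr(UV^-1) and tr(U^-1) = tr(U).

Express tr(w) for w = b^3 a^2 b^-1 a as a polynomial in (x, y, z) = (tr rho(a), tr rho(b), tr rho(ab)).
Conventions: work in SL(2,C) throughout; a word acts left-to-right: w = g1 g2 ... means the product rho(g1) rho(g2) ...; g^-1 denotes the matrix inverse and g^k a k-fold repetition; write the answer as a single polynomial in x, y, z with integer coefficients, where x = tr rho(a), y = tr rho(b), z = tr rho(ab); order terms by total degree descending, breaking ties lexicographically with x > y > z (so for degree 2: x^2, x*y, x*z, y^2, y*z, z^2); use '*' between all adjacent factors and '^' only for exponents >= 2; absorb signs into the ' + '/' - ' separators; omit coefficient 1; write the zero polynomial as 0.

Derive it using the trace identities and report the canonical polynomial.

x^2*y^3*z - x^3*y^2 - x*y^4 - x*y^2*z^2 + 4*x*y^2 + x*z^2 - y*z - x

and tr(a^2 b) = tr(a) tr(b a) - tr(b) = x*z - y
and tr(a^2) = tr(a) tr(a) - tr(1) = x^2 - 2
tr(a b^2 a) = tr(b) tr(a^2 b) - tr(a^2) = x*y*z - x^2 - y^2 + 2
and tr(a b^2) = tr(b) tr(a b) - tr(a) = y*z - x
tr(b a^3 b) = tr(a) tr(a b^2 a) - tr(a b^2) = x^2*y*z - x^3 - x*y^2 - y*z + 3*x
next, tr(b a^3) = tr(a) tr(b a^2) - tr(b a) = x^2*z - x*y - z
and tr(a b^3 a^2) = tr(b) tr(b a^3 b) - tr(b a^3) = x^2*y^2*z - x^3*y - x*y^3 - x^2*z - y^2*z + 4*x*y + z
and tr(a b a b) = tr(b a) tr(b a) - tr(1)   [split at repeated b] = z^2 - 2
tr(a b a b^2) = tr(b) tr(a b a b) - tr(a b a) = y*z^2 - x*z - y
next, tr(b a b^3 a) = tr(b) tr(a b a b^2) - tr(a b a b) = y^2*z^2 - x*y*z - y^2 - z^2 + 2
next, tr(a b^3) = tr(b) tr(b a b) - tr(b a) = y^2*z - x*y - z
tr(b a b^3) = tr(b) tr(a b^3) - tr(a b^2) = y^3*z - x*y^2 - 2*y*z + x
next, tr(a b^3 a^2 b) = tr(a) tr(b a b^3 a) - tr(b a b^3) = x*y^2*z^2 - x^2*y*z - y^3*z - x*z^2 + 2*y*z + x
tr(b^3 a^2 b^-1 a) = tr(a b^3 a^2) tr(b) - tr(a b^3 a^2 b) = x^2*y^3*z - x^3*y^2 - x*y^4 - x*y^2*z^2 + 4*x*y^2 + x*z^2 - y*z - x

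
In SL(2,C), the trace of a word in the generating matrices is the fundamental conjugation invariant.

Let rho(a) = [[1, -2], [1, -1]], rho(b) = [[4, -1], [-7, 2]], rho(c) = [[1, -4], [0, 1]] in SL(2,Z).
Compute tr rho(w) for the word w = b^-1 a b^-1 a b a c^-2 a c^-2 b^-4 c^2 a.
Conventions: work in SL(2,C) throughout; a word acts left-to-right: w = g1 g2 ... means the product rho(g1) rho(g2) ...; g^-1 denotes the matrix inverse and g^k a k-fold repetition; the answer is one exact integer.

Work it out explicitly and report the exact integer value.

rho(b^-1) = [[2, 1], [7, 4]]
... * rho(a) = [[1, -2], [1, -1]]  ->  [[3, -5], [11, -18]]
... * rho(b^-1) = [[2, 1], [7, 4]]  ->  [[-29, -17], [-104, -61]]
... * rho(a) = [[1, -2], [1, -1]]  ->  [[-46, 75], [-165, 269]]
... * rho(b) = [[4, -1], [-7, 2]]  ->  [[-709, 196], [-2543, 703]]
... * rho(a) = [[1, -2], [1, -1]]  ->  [[-513, 1222], [-1840, 4383]]
... * rho(c^-1) = [[1, 4], [0, 1]]  ->  [[-513, -830], [-1840, -2977]]
... * rho(c^-1) = [[1, 4], [0, 1]]  ->  [[-513, -2882], [-1840, -10337]]
... * rho(a) = [[1, -2], [1, -1]]  ->  [[-3395, 3908], [-12177, 14017]]
... * rho(c^-1) = [[1, 4], [0, 1]]  ->  [[-3395, -9672], [-12177, -34691]]
... * rho(c^-1) = [[1, 4], [0, 1]]  ->  [[-3395, -23252], [-12177, -83399]]
... * rho(b^-1) = [[2, 1], [7, 4]]  ->  [[-169554, -96403], [-608147, -345773]]
... * rho(b^-1) = [[2, 1], [7, 4]]  ->  [[-1013929, -555166], [-3636705, -1991239]]
... * rho(b^-1) = [[2, 1], [7, 4]]  ->  [[-5914020, -3234593], [-21212083, -11601661]]
... * rho(b^-1) = [[2, 1], [7, 4]]  ->  [[-34470191, -18852392], [-123635793, -67618727]]
... * rho(c) = [[1, -4], [0, 1]]  ->  [[-34470191, 119028372], [-123635793, 426924445]]
... * rho(c) = [[1, -4], [0, 1]]  ->  [[-34470191, 256909136], [-123635793, 921467617]]
... * rho(a) = [[1, -2], [1, -1]]  ->  [[222438945, -187968754], [797831824, -674196031]]
tr = 222438945 + -674196031 = -451757086

-451757086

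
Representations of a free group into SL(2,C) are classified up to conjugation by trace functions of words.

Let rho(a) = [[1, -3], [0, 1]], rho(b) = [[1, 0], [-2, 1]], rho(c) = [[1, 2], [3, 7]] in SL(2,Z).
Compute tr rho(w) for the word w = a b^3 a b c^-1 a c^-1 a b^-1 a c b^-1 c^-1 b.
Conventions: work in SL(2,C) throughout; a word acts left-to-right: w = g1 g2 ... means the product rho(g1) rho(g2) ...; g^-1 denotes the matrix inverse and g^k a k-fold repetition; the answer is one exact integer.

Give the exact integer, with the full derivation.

rho(a) = [[1, -3], [0, 1]]
... * rho(b) = [[1, 0], [-2, 1]]  ->  [[7, -3], [-2, 1]]
... * rho(b) = [[1, 0], [-2, 1]]  ->  [[13, -3], [-4, 1]]
... * rho(b) = [[1, 0], [-2, 1]]  ->  [[19, -3], [-6, 1]]
... * rho(a) = [[1, -3], [0, 1]]  ->  [[19, -60], [-6, 19]]
... * rho(b) = [[1, 0], [-2, 1]]  ->  [[139, -60], [-44, 19]]
... * rho(c^-1) = [[7, -2], [-3, 1]]  ->  [[1153, -338], [-365, 107]]
... * rho(a) = [[1, -3], [0, 1]]  ->  [[1153, -3797], [-365, 1202]]
... * rho(c^-1) = [[7, -2], [-3, 1]]  ->  [[19462, -6103], [-6161, 1932]]
... * rho(a) = [[1, -3], [0, 1]]  ->  [[19462, -64489], [-6161, 20415]]
... * rho(b^-1) = [[1, 0], [2, 1]]  ->  [[-109516, -64489], [34669, 20415]]
... * rho(a) = [[1, -3], [0, 1]]  ->  [[-109516, 264059], [34669, -83592]]
... * rho(c) = [[1, 2], [3, 7]]  ->  [[682661, 1629381], [-216107, -515806]]
... * rho(b^-1) = [[1, 0], [2, 1]]  ->  [[3941423, 1629381], [-1247719, -515806]]
... * rho(c^-1) = [[7, -2], [-3, 1]]  ->  [[22701818, -6253465], [-7186615, 1979632]]
... * rho(b) = [[1, 0], [-2, 1]]  ->  [[35208748, -6253465], [-11145879, 1979632]]
tr = 35208748 + 1979632 = 37188380

37188380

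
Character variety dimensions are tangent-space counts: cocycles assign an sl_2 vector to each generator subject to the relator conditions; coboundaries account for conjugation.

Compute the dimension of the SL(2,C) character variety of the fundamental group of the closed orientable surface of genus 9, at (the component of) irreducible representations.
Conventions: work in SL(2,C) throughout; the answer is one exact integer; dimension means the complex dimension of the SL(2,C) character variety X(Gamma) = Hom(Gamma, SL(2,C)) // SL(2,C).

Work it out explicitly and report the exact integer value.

pi_1 of the closed genus-9 surface has 18 generators bound by the single product-of-commutators relator.
Before the relator condition, cocycle space has dim 3*18 = 54.
At an irreducible rho, H^2 = coker(d_2) vanishes (Poincare duality: H^2 is dual to H^0 = invariants = 0), so d_2 is surjective onto sl_2 and dim Z^1 = 54 - 3 = 51.
dim B^1 = 3 (coboundaries, injective at irreducible rho).
dim X = dim H^1 = 51 - 3 = 48.

48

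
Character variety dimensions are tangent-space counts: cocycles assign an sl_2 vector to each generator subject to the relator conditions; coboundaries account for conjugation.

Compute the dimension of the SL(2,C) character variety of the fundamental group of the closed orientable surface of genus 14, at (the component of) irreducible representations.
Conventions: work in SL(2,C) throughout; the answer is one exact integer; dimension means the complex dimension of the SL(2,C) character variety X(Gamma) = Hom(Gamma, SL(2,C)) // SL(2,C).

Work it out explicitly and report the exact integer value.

78

The genus-14 surface group: 2g = 28 generators, one relator prod [a_i, b_i].
A cocycle assigns one sl_2 vector per generator subject to the relator condition d_2(z) = 0: dim of the unconstrained space is 3*2g = 84.
At an irreducible rho, H^2 = coker(d_2) vanishes (Poincare duality: H^2 is dual to H^0 = invariants = 0), so d_2 is surjective onto sl_2 and dim Z^1 = 84 - 3 = 81.
dim B^1 = 3 (coboundaries, injective at irreducible rho).
dim H^1 = 81 - 3 = 78 = dim X.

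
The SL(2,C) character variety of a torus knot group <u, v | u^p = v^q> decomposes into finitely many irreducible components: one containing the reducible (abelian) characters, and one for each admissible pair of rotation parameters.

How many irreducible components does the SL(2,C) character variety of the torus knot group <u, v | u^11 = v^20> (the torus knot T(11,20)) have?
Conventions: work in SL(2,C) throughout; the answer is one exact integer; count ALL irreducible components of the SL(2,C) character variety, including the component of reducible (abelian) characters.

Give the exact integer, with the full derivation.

96

For T(11,20): irreducibility forces the central element u^11 = v^20 to one of +I, -I.
On an irreducible component, tr(u) is locked at 2*cos(pi*alpha/11) for some alpha in 1..10, and tr(v) at 2*cos(pi*beta/20) for some beta in 1..19.
u^11 = (-1)^alpha I and v^20 = (-1)^beta I must agree, so alpha and beta have equal parity.
Counting: 5 odd alphas x 10 odd betas + 5 even alphas x 9 even betas = 50 + 45 = 95.
Total: 95 irreducible-character components + 1 reducible (abelian) component = 96.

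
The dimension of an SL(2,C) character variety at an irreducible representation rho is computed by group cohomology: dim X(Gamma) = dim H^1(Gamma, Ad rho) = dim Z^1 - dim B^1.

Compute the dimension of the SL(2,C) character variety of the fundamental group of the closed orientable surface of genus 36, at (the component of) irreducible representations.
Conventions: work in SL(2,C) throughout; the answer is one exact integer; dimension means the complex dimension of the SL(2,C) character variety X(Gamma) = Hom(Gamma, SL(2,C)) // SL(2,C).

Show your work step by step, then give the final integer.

210

The genus-36 surface group: 2g = 72 generators, one relator prod [a_i, b_i].
Unconstrained cocycle data is one sl_2 vector per generator (216 dimensions), cut by the relator condition d_2(z) = 0.
At an irreducible rho, H^2 = coker(d_2) vanishes (Poincare duality: H^2 is dual to H^0 = invariants = 0), so d_2 is surjective onto sl_2 and dim Z^1 = 216 - 3 = 213.
Coboundaries contribute dim B^1 = 3 (injective at irreducible rho).
Hence dim X = 213 - 3 = 210.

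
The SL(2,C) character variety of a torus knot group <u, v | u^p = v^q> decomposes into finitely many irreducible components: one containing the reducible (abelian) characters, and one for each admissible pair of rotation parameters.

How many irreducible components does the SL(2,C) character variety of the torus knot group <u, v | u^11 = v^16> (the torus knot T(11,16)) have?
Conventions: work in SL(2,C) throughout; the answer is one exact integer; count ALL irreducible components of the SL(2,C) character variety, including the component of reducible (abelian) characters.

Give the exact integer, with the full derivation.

76

For T(11,16): irreducibility forces the central element u^11 = v^16 to one of +I, -I.
On an irreducible component, tr(u) is locked at 2*cos(pi*alpha/11) for some alpha in 1..10, and tr(v) at 2*cos(pi*beta/16) for some beta in 1..15.
Consistency of u^11 = (-1)^alpha I with v^16 = (-1)^beta I forces alpha = beta (mod 2).
Counting: 5 odd alphas x 8 odd betas + 5 even alphas x 7 even betas = 40 + 35 = 75.
components with irreducible characters: 75; plus the single component of reducible (abelian) characters: total 76.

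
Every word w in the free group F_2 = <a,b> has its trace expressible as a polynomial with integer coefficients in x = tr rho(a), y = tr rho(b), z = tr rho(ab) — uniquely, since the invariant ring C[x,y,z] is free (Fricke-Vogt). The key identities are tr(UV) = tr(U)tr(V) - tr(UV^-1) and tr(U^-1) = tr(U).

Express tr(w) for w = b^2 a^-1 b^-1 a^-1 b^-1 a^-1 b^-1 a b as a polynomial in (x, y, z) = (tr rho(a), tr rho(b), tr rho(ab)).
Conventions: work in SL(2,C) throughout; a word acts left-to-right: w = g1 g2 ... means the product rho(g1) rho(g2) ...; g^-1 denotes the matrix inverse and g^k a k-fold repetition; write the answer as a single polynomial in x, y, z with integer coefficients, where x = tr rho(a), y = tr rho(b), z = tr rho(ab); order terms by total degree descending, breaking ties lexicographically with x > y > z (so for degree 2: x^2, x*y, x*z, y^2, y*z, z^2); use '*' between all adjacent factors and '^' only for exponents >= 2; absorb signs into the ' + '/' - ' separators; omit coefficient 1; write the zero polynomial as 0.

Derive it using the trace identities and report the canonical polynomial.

tr(b^2) = tr(b)*tr(b) - tr(1) = y^2 - 2
tr(b^2 a) = tr(b)*tr(a b) - tr(a) = y*z - x
tr(b^2 a^-1) = tr(b^2)*tr(a) - tr(b^2 a) = x*y^2 - y*z - x
tr(b^3) = tr(b)*tr(b^2) - tr(b) = y^3 - 3*y
tr(b a b^2) = tr(b)*tr(b a b) - tr(b a) = y^2*z - x*y - z
tr(b a b^3) = tr(b)*tr(b a b^2) - tr(b a b) = y^3*z - x*y^2 - 2*y*z + x
so tr(a b a b) = tr(a b)*tr(a b) - tr(1)   [split at repeated a] = z^2 - 2
tr(a b a) = tr(a)*tr(b a) - tr(b) = x*z - y
reduce: tr(b a b a b) = tr(b)*tr(a b a b) - tr(a b a) = y*z^2 - x*z - y
tr(b a b a b^2) = tr(b)*tr(b a b a b) - tr(b a b a) = y^2*z^2 - x*y*z - y^2 - z^2 + 2
tr(b a b a b^3) = tr(b)*tr(b a b a b^2) - tr(b a b a b) = y^3*z^2 - x*y^2*z - y^3 - 2*y*z^2 + x*z + 3*y
tr(a b a b a b) = tr(b a)*tr(b a b a) - tr(b^-1 a^-1)   [split at repeated b] = z^3 - 3*z
tr(a b a b a) = tr(a)*tr(b a b a) - tr(b a b) = x*z^2 - y*z - x
tr(b a b a b a b) = tr(b)*tr(a b a b a b) - tr(a b a b a) = y*z^3 - x*z^2 - 2*y*z + x
so tr(b a b a b^3 a) = tr(b)*tr(b a b a b a b) - tr(b a b a b a) = y^2*z^3 - x*y*z^2 - 2*y^2*z - z^3 + x*y + 3*z
reduce: tr(a b a b^3 a^-1 b) = tr(b a b a b^3)*tr(a) - tr(b a b a b^3 a) = x*y^3*z^2 - x^2*y^2*z - y^2*z^3 - x*y^3 - x*y*z^2 + x^2*z + 2*y^2*z + z^3 + 2*x*y - 3*z
reduce: tr(b a b^3 a^-1 b^-1 a) = tr(a b a b^3 a^-1)*tr(b) - tr(a b a b^3 a^-1 b) = -x*y^3*z^2 + x^2*y^2*z + y^4*z + y^2*z^3 + x*y*z^2 - x^2*z - 4*y^2*z - z^3 - x*y + 3*z
tr(a b^3 a^-1 b^-1 a^-1 b) = tr(b a b^3 a^-1 b^-1)*tr(a) - tr(b a b^3 a^-1 b^-1 a) = x*y^3*z^2 - x^2*y^2*z - y^4*z - y^2*z^3 + x*y^3 - x*y*z^2 + x^2*z + 4*y^2*z + z^3 - 2*x*y - 3*z
tr(a^-1 b^-1 a^-1 b^-1 a b^3) = tr(a b^3 a^-1 b^-1 a^-1)*tr(b) - tr(a b^3 a^-1 b^-1 a^-1 b) = -x*y^3*z^2 + x^2*y^2*z + y^4*z + y^2*z^3 + x*y*z^2 - x^2*z - 5*y^2*z - z^3 + x*y + 3*z
so tr(a b^2 a^-1 b) = tr(b a b^2)*tr(a) - tr(b a b^2 a) = x*y^2*z - x^2*y - y*z^2 + y
reduce: tr(a^-1 b^-1 a b^2) = tr(a b^2 a^-1)*tr(b) - tr(a b^2 a^-1 b) = -x*y^2*z + x^2*y + y^3 + y*z^2 - 3*y
so tr(a^-1 b^-1 a^-1 b^-1 a b^3 a^-1) = tr(a^-1 b^-1 a^-1 b^-1 a b^3)*tr(a) - tr(a^-1 b^-1 a^-1 b^-1 a b^3 a) = -x^2*y^3*z^2 + x^3*y^2*z + x*y^4*z + x*y^2*z^3 + x^2*y*z^2 - x^3*z - 4*x*y^2*z - x*z^3 - y^3 - y*z^2 + 3*x*z + 3*y
so tr(a b^3 a^-1 b) = tr(b a b^3)*tr(a) - tr(b a b^3 a) = x*y^3*z - x^2*y^2 - y^2*z^2 - x*y*z + x^2 + y^2 + z^2 - 2
so tr(b^-1 a b^3 a^-1) = tr(a b^3 a^-1)*tr(b) - tr(a b^3 a^-1 b) = -x*y^3*z + x^2*y^2 + y^4 + y^2*z^2 + x*y*z - x^2 - 4*y^2 - z^2 + 2
so tr(a^-1 b^-1 a b^3 a^-1) = tr(b^-1 a b^3 a^-1)*tr(a) - tr(b^-1 a b^3) = -x^2*y^3*z + x^3*y^2 + x*y^4 + x*y^2*z^2 + x^2*y*z - x^3 - 4*x*y^2 - x*z^2 - y*z + 3*x
so tr(a^2 b^3) = tr(a)*tr(b^3 a) - tr(b^3) = x*y^2*z - x^2*y - y^3 - x*z + 3*y
reduce: tr(a^2 b^2) = tr(a)*tr(b^2 a) - tr(b^2) = x*y*z - x^2 - y^2 + 2
tr(a b^4 a) = tr(b)*tr(a^2 b^3) - tr(a^2 b^2) = x*y^3*z - x^2*y^2 - y^4 - 2*x*y*z + x^2 + 4*y^2 - 2
tr(b^4 a b) = tr(b)*tr(b^3 a b) - tr(b^3 a) = y^4*z - x*y^3 - 3*y^2*z + 2*x*y + z
tr(a b^4 a b a) = tr(a)*tr(b^4 a b a) - tr(b^4 a b) = x*y^3*z^2 - x^2*y^2*z - y^4*z - 2*x*y*z^2 + x^2*z + 3*y^2*z + x*y - z
reduce: tr(a b^4 a b a b) = tr(b)*tr(a b a b a b^3) - tr(a b a b a b^2) = y^3*z^3 - x*y^2*z^2 - 2*y^3*z - 2*y*z^3 + x*y^2 + x*z^2 + 5*y*z - x
reduce: tr(b^-1 a b^4 a b a) = tr(a b^4 a b a)*tr(b) - tr(a b^4 a b a b) = x*y^4*z^2 - x^2*y^3*z - y^5*z - y^3*z^3 - x*y^2*z^2 + x^2*y*z + 5*y^3*z + 2*y*z^3 - x*z^2 - 6*y*z + x
tr(a^-1 b^-1 a b^4 a b) = tr(b^-1 a b^4 a b)*tr(a) - tr(b^-1 a b^4 a b a) = -x*y^4*z^2 + 2*x^2*y^3*z + y^5*z + y^3*z^3 - x^3*y^2 - x*y^4 + x*y^2*z^2 - 3*x^2*y*z - 5*y^3*z - 2*y*z^3 + x^3 + 4*x*y^2 + x*z^2 + 6*y*z - 3*x
so tr(b a b^-1 a^-1 b^-1 a b^3) = tr(a^-1 b^-1 a b^4 a)*tr(b) - tr(a^-1 b^-1 a b^4 a b) = x*y^4*z^2 - 2*x^2*y^3*z - y^5*z - y^3*z^3 + x^3*y^2 + x*y^4 - x*y^2*z^2 + 3*x^2*y*z + 6*y^3*z + 2*y*z^3 - x^3 - 5*x*y^2 - x*z^2 - 7*y*z + 3*x
tr(a b^2 a b^2) = tr(b)*tr(a b^2 a b) - tr(a b^2 a) = y^2*z^2 - 2*x*y*z + x^2 - 2
so tr(b a b^3 a b) = tr(b)*tr(a b^2 a b^2) - tr(a b^2 a b) = y^3*z^2 - 2*x*y^2*z + x^2*y - y*z^2 + x*z - y
reduce: tr(a b a b^2 a) = tr(a)*tr(b a b^2 a) - tr(b a b^2) = x*y*z^2 - x^2*z - y^2*z + z
tr(b a b a b^2 a b) = tr(b)*tr(a b a b^2 a b) - tr(a b a b^2 a) = y^2*z^3 - 2*x*y*z^2 + x^2*z - y^2*z + x*y - z
reduce: tr(b a b^3 a b a b) = tr(b)*tr(b a b a b^2 a b) - tr(b a b a b^2 a) = y^3*z^3 - 2*x*y^2*z^2 + x^2*y*z - y^3*z - y*z^3 + x*y^2 + x*z^2 + y*z - x
tr(a b a b a b a b) = tr(a b)*tr(a b a b a b) - tr(a^-1 b^-1 a^-1 b^-1)   [split at repeated a] = z^4 - 4*z^2 + 2
tr(a b a b a b a) = tr(a)*tr(b a b a b a) - tr(b a b a b) = x*z^3 - y*z^2 - 2*x*z + y
reduce: tr(b a b a b a b a b) = tr(b)*tr(a b a b a b a b) - tr(a b a b a b a) = y*z^4 - x*z^3 - 3*y*z^2 + 2*x*z + y
so tr(b a b^3 a b a b a) = tr(b)*tr(b a b a b a b a b) - tr(b a b a b a b a) = y^2*z^4 - x*y*z^3 - 3*y^2*z^2 - z^4 + 2*x*y*z + y^2 + 4*z^2 - 2
tr(a^-1 b a b^3 a b a b) = tr(b a b^3 a b a b)*tr(a) - tr(b a b^3 a b a b a) = x*y^3*z^3 - 2*x^2*y^2*z^2 - y^2*z^4 + x^3*y*z - x*y^3*z + x^2*y^2 + x^2*z^2 + 3*y^2*z^2 + z^4 - x*y*z - x^2 - y^2 - 4*z^2 + 2
tr(a b^3 a b a b^-1 a^-1 b) = tr(a^-1 b a b^3 a b a)*tr(b) - tr(a^-1 b a b^3 a b a b) = -x*y^3*z^3 + 2*x^2*y^2*z^2 + y^4*z^2 + y^2*z^4 - x^3*y*z - x*y^3*z - x^2*z^2 - 4*y^2*z^2 - z^4 + 2*x*y*z + x^2 + 4*z^2 - 2
reduce: tr(b a b^-1 a^-1 b^-1 a b^3 a) = tr(a b^3 a b a b^-1 a^-1)*tr(b) - tr(a b^3 a b a b^-1 a^-1 b) = x*y^3*z^3 - 2*x^2*y^2*z^2 - y^4*z^2 - y^2*z^4 + x^3*y*z + x*y^3*z + x^2*z^2 + 5*y^2*z^2 + z^4 - 3*x*y*z - x^2 - y^2 - 4*z^2 + 2
tr(b^-1 a^-1 b^-1 a b^3 a^-1 b a) = tr(b a b^-1 a^-1 b^-1 a b^3)*tr(a) - tr(b a b^-1 a^-1 b^-1 a b^3 a) = x^2*y^4*z^2 - 2*x^3*y^3*z - x*y^5*z - 2*x*y^3*z^3 + x^4*y^2 + x^2*y^4 + x^2*y^2*z^2 + y^4*z^2 + y^2*z^4 + 2*x^3*y*z + 5*x*y^3*z + 2*x*y*z^3 - x^4 - 5*x^2*y^2 - 2*x^2*z^2 - 5*y^2*z^2 - z^4 - 4*x*y*z + 4*x^2 + y^2 + 4*z^2 - 2
tr(a^-1 b^-1 a^-1 b^-1 a b^3 a^-1 b) = tr(b^-1 a^-1 b^-1 a b^3 a^-1 b)*tr(a) - tr(b^-1 a^-1 b^-1 a b^3 a^-1 b a) = -x^2*y^4*z^2 + x^3*y^3*z + x*y^5*z + 2*x*y^3*z^3 - y^4*z^2 - y^2*z^4 - x^3*y*z - 5*x*y^3*z - 2*x*y*z^3 + x^2*y^2 + x^2*z^2 + 5*y^2*z^2 + z^4 + 3*x*y*z - x^2 - y^2 - 4*z^2 + 2
so tr(b^2 a^-1 b^-1 a^-1 b^-1 a^-1 b^-1 a b) = tr(a^-1 b^-1 a^-1 b^-1 a b^3 a^-1)*tr(b) - tr(a^-1 b^-1 a^-1 b^-1 a b^3 a^-1 b) = -x*y^3*z^3 + x^2*y^2*z^2 + y^4*z^2 + y^2*z^4 + x*y^3*z + x*y*z^3 - x^2*y^2 - x^2*z^2 - y^4 - 6*y^2*z^2 - z^4 + x^2 + 4*y^2 + 4*z^2 - 2

-x*y^3*z^3 + x^2*y^2*z^2 + y^4*z^2 + y^2*z^4 + x*y^3*z + x*y*z^3 - x^2*y^2 - x^2*z^2 - y^4 - 6*y^2*z^2 - z^4 + x^2 + 4*y^2 + 4*z^2 - 2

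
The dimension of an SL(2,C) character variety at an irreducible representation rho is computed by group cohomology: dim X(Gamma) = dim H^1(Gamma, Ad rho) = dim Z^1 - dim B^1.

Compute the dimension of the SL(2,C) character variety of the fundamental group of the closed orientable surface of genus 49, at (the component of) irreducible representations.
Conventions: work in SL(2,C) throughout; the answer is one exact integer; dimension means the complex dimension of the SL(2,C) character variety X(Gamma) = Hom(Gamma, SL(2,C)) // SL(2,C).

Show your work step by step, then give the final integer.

Gamma = pi_1(Sigma_49) = < a_1, b_1, ..., a_49, b_49 | prod [a_i, b_i] > has 2g = 98 generators and 1 relator.
A cocycle assigns one sl_2 vector per generator subject to the relator condition d_2(z) = 0: dim of the unconstrained space is 3*2g = 294.
H^2 = coker(d_2) is dual to H^0 = 0 at irreducible rho (Poincare duality), so d_2 is onto: dim Z^1 = 291.
Coboundaries contribute dim B^1 = 3 (injective at irreducible rho).
Hence dim X = 291 - 3 = 288.

288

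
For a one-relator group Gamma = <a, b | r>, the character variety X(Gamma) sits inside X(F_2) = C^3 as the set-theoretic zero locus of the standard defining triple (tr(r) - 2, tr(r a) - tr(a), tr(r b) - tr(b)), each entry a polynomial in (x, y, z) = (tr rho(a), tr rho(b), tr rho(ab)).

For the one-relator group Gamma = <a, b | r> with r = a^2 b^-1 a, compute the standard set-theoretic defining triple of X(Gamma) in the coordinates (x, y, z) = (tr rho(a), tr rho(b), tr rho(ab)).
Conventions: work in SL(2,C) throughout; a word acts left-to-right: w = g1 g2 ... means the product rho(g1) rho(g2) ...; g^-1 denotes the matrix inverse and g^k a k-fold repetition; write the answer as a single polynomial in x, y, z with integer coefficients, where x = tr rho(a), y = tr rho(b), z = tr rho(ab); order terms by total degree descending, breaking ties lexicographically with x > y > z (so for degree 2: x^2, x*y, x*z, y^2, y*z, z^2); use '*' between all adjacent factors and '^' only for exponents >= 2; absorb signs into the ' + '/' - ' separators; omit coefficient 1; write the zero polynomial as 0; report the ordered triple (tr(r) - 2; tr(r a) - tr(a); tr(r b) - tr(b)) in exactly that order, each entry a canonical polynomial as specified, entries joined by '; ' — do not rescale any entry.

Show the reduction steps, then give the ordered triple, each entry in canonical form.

x^3*y - x^2*z - 2*x*y + z - 2; x^4*y - x^3*z - 3*x^2*y + 2*x*z - x + y; x^2*y*z - x*y^2 - x*z^2 + x - y

tr(a^2) = tr(a) * tr(a) - tr(1) = x^2 - 2
tr(a^3) = tr(a) * tr(a^2) - tr(a) = x^3 - 3*x
apply: tr(a b a) = tr(a) * tr(b a) - tr(b) = x*z - y
apply: tr(a^3 b) = tr(a) * tr(a b a) - tr(a b) = x^2*z - x*y - z
use: tr(a^2 b^-1 a) = tr(a^3) * tr(b) - tr(a^3 b) = x^3*y - x^2*z - 2*x*y + z
apply: tr(a^4) = tr(a) * tr(a^3) - tr(a^2) = x^4 - 4*x^2 + 2
apply: tr(a^4 b) = tr(a) * tr(a b a^2) - tr(a b a) = x^3*z - x^2*y - 2*x*z + y
tr(a^2 b^-1 a^2) = tr(a^4) * tr(b) - tr(a^4 b) = x^4*y - x^3*z - 3*x^2*y + 2*x*z + y
apply: tr(b a b a) = tr(a b) * tr(a b) - tr(1)   [split at a repeated a] = z^2 - 2
apply: tr(b a b) = tr(b) * tr(a b) - tr(a)   [square of b] = y*z - x
tr(a b a^2 b) = tr(a) * tr(b a b a) - tr(b a b)   [square of a] = x*z^2 - y*z - x
tr(a^2 b^-1 a b) = tr(a b a^2) * tr(b) - tr(a b a^2 b)   [inverse elimination on b] = x^2*y*z - x*y^2 - x*z^2 + x
assemble the triple (tr(r) - 2; tr(r a) - x; tr(r b) - y)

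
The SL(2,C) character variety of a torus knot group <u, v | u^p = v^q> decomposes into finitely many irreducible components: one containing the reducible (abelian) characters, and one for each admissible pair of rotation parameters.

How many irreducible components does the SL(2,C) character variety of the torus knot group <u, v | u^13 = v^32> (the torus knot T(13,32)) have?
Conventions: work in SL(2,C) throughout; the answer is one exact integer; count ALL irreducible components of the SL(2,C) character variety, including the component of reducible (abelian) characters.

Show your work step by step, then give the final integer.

187

For T(13,32): irreducibility forces the central element u^13 = v^32 to one of +I, -I.
So on each irreducible component the traces are pinned: tr(u) = 2*cos(pi*alpha/13) with 1 <= alpha <= 12, tr(v) = 2*cos(pi*beta/32) with 1 <= beta <= 31.
Consistency of u^13 = (-1)^alpha I with v^32 = (-1)^beta I forces alpha = beta (mod 2).
Enumerate parity-matched pairs: 6*16 odd-odd plus 6*15 even-even gives 186.
That is 186 components of irreducible characters, and with the reducible (abelian) component the total is 187.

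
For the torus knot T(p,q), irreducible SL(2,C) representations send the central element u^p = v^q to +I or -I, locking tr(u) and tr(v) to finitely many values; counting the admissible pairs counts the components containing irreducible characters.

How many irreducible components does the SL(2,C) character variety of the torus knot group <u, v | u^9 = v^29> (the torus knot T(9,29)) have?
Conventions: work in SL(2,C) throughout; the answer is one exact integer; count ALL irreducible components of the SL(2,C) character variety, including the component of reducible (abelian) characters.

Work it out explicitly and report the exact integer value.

113

For T(9,29): irreducibility forces the central element u^9 = v^29 to one of +I, -I.
So on each irreducible component the traces are pinned: tr(u) = 2*cos(pi*alpha/9) with 1 <= alpha <= 8, tr(v) = 2*cos(pi*beta/29) with 1 <= beta <= 28.
The two central values (-1)^alpha I and (-1)^beta I must be the same matrix, so alpha and beta share a parity.
Counting: 4 odd alphas x 14 odd betas + 4 even alphas x 14 even betas = 56 + 56 = 112.
components with irreducible characters: 112; plus the single component of reducible (abelian) characters: total 113.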